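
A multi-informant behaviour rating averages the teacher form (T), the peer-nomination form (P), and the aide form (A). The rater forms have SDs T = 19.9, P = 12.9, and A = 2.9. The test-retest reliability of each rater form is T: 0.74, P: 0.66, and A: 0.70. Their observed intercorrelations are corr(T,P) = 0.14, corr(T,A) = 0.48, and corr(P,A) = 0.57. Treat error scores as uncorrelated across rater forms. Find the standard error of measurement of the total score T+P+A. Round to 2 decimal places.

Var(total) = 570.83 + 169.928 = 740.758.
True-score variance = 408.765 + 169.928 = 578.693, so reliability = 0.7812.
Error variance = 740.758 − 578.693 = 162.065; SEM = √162.065 = 12.73.

12.73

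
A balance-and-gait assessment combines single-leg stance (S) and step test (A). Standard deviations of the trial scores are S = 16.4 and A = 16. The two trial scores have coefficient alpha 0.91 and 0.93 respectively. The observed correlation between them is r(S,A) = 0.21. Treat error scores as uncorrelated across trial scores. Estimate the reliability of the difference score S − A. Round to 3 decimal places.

Var(S−A) = 16.4² + 16² − 2·16.4·16·0.21 = 524.96 − 110.208 = 414.752.
Because errors are independent across components, Cov(Tᵢ,Tⱼ) = Cov(Xᵢ,Xⱼ); the off-diagonal part of the true-score variance is the same as above.
True-score variance = [16.4²·0.91 + 16²·0.93] − 110.208 = 482.834 − 110.208 = 372.626.
Reliability = 372.626 / 414.752 = 0.898.

0.898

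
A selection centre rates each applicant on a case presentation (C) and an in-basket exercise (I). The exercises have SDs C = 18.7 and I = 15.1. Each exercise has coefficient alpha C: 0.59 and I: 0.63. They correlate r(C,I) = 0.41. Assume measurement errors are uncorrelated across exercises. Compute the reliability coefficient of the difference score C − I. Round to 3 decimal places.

0.342

Var(C−I) = 18.7² + 15.1² − 2·18.7·15.1·0.41 = 577.7 − 231.543 = 346.157.
With uncorrelated errors the cross-covariances are all true-score covariance, so they carry over unchanged; only the diagonal terms shrink to ρᵢσᵢ².
True-score variance = [18.7²·0.59 + 15.1²·0.63] − 231.543 = 349.963 − 231.543 = 118.42.
Reliability = 118.42 / 346.157 = 0.342.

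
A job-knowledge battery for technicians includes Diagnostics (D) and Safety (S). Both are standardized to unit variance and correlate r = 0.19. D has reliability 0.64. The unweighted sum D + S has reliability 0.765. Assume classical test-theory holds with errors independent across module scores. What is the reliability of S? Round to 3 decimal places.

Var(D+S) = 2 + 2·0.19 = 2.380.
True-score variance = ρ_D + ρ_S + 2·0.19, so 0.765 = (0.64 + ρ_S + 0.38) / 2.380.
ρ_S = 0.765·2.380 − 0.64 − 0.38 = 0.801.

0.801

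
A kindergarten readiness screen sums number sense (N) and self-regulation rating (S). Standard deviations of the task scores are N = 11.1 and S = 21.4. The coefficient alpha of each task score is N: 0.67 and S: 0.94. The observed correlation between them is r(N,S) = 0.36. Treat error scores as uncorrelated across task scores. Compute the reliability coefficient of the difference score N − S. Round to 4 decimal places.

0.8339

Var(N−S) = 11.1² + 21.4² − 2·11.1·21.4·0.36 = 581.17 − 171.029 = 410.141.
With uncorrelated errors the cross-covariances are all true-score covariance, so they carry over unchanged; only the diagonal terms shrink to ρᵢσᵢ².
True-score variance = [11.1²·0.67 + 21.4²·0.94] − 171.029 = 513.033 − 171.029 = 342.004.
Reliability = 342.004 / 410.141 = 0.8339.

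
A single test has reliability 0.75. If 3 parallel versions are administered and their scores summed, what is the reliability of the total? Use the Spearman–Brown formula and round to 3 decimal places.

ρ_k = kρ / (1 + (k−1)ρ) = 3·0.75 / (1 + 2·0.75) = 2.250 / 2.500 = 0.900.

0.900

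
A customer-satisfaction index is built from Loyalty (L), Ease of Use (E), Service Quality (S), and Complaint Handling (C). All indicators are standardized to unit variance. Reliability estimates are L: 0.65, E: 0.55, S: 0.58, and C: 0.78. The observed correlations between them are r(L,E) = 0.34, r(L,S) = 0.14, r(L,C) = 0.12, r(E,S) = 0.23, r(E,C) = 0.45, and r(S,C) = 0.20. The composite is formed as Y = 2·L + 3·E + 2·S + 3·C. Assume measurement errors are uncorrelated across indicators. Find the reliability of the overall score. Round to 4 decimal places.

0.8015

Var(Y) = 2² + 3² + 2² + 3² + 2·[6·0.34 + 4·0.14 + 6·0.12 + 6·0.23 + 9·0.45 + 6·0.20] = 26 + 19.9 = 45.9.
Under uncorrelated errors the observed covariances equal the true-score covariances, so only the own-variance terms attenuate.
True-score variance = [2²·0.65 + 3²·0.55 + 2²·0.58 + 3²·0.78] + 19.9 = 16.89 + 19.9 = 36.79.
Reliability = 36.79 / 45.9 = 0.8015.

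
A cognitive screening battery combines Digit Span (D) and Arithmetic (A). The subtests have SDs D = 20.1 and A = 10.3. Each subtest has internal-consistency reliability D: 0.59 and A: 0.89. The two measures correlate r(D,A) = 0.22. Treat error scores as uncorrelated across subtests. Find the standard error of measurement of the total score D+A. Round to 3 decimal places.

13.316

Var(total) = 510.1 + 91.0932 = 601.193.
True-score variance = 332.786 + 91.0932 = 423.879, so reliability = 0.7051.
Error variance = 601.193 − 423.879 = 177.314; SEM = √177.314 = 13.316.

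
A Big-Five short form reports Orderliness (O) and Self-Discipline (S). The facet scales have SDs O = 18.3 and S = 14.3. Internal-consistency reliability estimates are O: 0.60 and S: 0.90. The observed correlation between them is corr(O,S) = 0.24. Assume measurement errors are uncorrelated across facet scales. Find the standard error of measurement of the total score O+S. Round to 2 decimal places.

Var(total) = 539.38 + 125.611 = 664.991.
True-score variance = 384.975 + 125.611 = 510.586, so reliability = 0.7678.
Error variance = 664.991 − 510.586 = 154.405; SEM = √154.405 = 12.43.

12.43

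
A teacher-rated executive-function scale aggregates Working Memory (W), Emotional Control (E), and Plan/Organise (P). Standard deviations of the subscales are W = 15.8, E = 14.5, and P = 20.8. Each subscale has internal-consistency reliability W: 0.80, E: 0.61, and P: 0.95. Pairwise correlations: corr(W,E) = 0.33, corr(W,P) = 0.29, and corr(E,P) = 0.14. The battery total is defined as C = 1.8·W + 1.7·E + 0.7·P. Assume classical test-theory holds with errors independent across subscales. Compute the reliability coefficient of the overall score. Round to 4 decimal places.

Var(C) = 1.8²·15.8² + 1.7²·14.5² + 0.7²·20.8² + 2·[3.06·15.8·14.5·0.33 + 1.26·15.8·20.8·0.29 + 1.19·14.5·20.8·0.14] = 1628.45 + 803.354 = 2431.8.
Under uncorrelated errors the observed covariances equal the true-score covariances, so only the own-variance terms attenuate.
True-score variance = [1.8²·15.8²·0.80 + 1.7²·14.5²·0.61 + 0.7²·20.8²·0.95] + 803.354 = 1219.11 + 803.354 = 2022.46.
Reliability = 2022.46 / 2431.8 = 0.8317.

0.8317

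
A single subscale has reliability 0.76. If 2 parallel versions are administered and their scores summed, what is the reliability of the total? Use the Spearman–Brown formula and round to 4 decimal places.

0.8636

ρ_k = kρ / (1 + (k−1)ρ) = 2·0.76 / (1 + 1·0.76) = 1.520 / 1.760 = 0.8636.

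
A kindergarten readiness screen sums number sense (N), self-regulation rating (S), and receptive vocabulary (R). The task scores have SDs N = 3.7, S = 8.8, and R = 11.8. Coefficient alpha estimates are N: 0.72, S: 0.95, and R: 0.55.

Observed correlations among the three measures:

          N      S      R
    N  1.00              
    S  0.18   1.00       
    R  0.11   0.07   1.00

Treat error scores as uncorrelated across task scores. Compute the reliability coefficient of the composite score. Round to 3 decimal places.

Var(N+S+R) = 3.7² + 8.8² + 11.8² + 2·[3.7·8.8·0.18 + 3.7·11.8·0.11 + 8.8·11.8·0.07] = 230.37 + 35.8644 = 266.234.
Under uncorrelated errors the observed covariances equal the true-score covariances, so only the own-variance terms attenuate.
True-score variance = [3.7²·0.72 + 8.8²·0.95 + 11.8²·0.55] + 35.8644 = 160.007 + 35.8644 = 195.871.
Reliability = 195.871 / 266.234 = 0.736.

0.736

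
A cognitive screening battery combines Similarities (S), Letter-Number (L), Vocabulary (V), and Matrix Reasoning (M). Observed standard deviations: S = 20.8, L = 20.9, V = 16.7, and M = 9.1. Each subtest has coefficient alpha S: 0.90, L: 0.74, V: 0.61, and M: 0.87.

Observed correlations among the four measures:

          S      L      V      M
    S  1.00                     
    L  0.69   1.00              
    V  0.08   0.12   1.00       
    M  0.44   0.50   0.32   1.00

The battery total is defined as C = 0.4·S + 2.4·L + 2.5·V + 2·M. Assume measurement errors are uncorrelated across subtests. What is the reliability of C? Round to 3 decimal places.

0.811

Var(C) = 0.4²·20.8² + 2.4²·20.9² + 2.5²·16.7² + 2²·9.1² + 2·[0.96·20.8·20.9·0.69 + 20.8·16.7·0.08 + 0.8·20.8·9.1·0.44 + 6·20.9·16.7·0.12 + 4.8·20.9·9.1·0.50 + 5·16.7·9.1·0.32] = 4659.55 + 2666.57 = 7326.12.
Under uncorrelated errors the observed covariances equal the true-score covariances, so only the own-variance terms attenuate.
True-score variance = [0.4²·20.8²·0.90 + 2.4²·20.9²·0.74 + 2.5²·16.7²·0.61 + 2²·9.1²·0.87] + 2666.57 = 3275.61 + 2666.57 = 5942.17.
Reliability = 5942.17 / 7326.12 = 0.811.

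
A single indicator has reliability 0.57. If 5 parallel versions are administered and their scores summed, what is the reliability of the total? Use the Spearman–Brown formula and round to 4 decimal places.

0.8689

ρ_k = kρ / (1 + (k−1)ρ) = 5·0.57 / (1 + 4·0.57) = 2.850 / 3.280 = 0.8689.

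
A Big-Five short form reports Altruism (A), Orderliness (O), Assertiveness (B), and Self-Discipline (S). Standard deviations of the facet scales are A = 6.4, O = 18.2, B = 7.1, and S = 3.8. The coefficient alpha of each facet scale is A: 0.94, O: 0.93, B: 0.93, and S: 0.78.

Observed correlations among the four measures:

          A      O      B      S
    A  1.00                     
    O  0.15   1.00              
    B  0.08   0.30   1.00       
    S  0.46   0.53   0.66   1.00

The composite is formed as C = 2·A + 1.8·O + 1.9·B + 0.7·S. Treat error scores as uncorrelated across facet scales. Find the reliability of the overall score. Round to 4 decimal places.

0.9508

Var(C) = 2²·6.4² + 1.8²·18.2² + 1.9²·7.1² + 0.7²·3.8² + 2·[3.6·6.4·18.2·0.15 + 3.8·6.4·7.1·0.08 + 1.4·6.4·3.8·0.46 + 3.42·18.2·7.1·0.30 + 1.26·18.2·3.8·0.53 + 1.33·7.1·3.8·0.66] = 1426.11 + 589.646 = 2015.76.
Under uncorrelated errors the observed covariances equal the true-score covariances, so only the own-variance terms attenuate.
True-score variance = [2²·6.4²·0.94 + 1.8²·18.2²·0.93 + 1.9²·7.1²·0.93 + 0.7²·3.8²·0.78] + 589.646 = 1326.86 + 589.646 = 1916.51.
Reliability = 1916.51 / 2015.76 = 0.9508.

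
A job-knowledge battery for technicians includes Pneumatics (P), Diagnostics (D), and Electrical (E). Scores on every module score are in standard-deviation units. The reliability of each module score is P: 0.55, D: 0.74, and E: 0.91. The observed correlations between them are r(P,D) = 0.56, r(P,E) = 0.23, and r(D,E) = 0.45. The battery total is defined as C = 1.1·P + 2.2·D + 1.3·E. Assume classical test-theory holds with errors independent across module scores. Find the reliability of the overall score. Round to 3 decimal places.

0.857

Var(C) = 1.1² + 2.2² + 1.3² + 2·[2.42·0.56 + 1.43·0.23 + 2.86·0.45] = 7.74 + 5.9422 = 13.6822.
Under uncorrelated errors the observed covariances equal the true-score covariances, so only the own-variance terms attenuate.
True-score variance = [1.1²·0.55 + 2.2²·0.74 + 1.3²·0.91] + 5.9422 = 5.785 + 5.9422 = 11.7272.
Reliability = 11.7272 / 13.6822 = 0.857.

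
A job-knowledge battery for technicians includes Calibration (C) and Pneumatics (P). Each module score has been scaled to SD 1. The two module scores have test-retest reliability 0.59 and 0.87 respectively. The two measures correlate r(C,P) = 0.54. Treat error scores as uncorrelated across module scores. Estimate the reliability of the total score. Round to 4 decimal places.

Var(C+P) = 2 + 2·[0.54] = 2 + 1.08 = 3.08.
Because errors are independent across components, Cov(Tᵢ,Tⱼ) = Cov(Xᵢ,Xⱼ); the off-diagonal part of the true-score variance is the same as above.
True-score variance = [0.59 + 0.87] + 1.08 = 1.46 + 1.08 = 2.54.
Reliability = 2.54 / 3.08 = 0.8247.

0.8247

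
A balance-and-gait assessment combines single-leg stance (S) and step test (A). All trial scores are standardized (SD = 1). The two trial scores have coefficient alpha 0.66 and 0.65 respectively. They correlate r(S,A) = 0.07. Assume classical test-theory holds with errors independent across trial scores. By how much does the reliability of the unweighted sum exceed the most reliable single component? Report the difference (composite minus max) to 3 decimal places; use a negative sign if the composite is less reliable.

Var(sum) = 2 + 0.14 = 2.14; true-score variance = 1.31 + 0.14 = 1.45; composite reliability = 0.6776.
Max component reliability = 0.6600.
Difference = 0.6776 − 0.6600 = 0.018.

0.018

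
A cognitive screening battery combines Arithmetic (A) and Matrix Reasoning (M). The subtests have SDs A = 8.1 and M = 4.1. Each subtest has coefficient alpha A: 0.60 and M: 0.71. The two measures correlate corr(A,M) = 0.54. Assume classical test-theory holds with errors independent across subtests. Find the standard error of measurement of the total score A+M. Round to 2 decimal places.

Var(total) = 82.42 + 35.8668 = 118.287.
True-score variance = 51.3011 + 35.8668 = 87.1679, so reliability = 0.7369.
Error variance = 118.287 − 87.1679 = 31.1189; SEM = √31.1189 = 5.58.

5.58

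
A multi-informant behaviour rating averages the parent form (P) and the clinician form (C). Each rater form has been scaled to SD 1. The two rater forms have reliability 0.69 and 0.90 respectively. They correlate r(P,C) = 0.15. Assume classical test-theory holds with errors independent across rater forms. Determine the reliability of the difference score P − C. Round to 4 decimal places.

Var(P−C) = 1 + 1 − 2·0.15 = 2 − 0.3 = 1.7.
Because errors are independent across components, Cov(Tᵢ,Tⱼ) = Cov(Xᵢ,Xⱼ); the off-diagonal part of the true-score variance is the same as above.
True-score variance = [0.69 + 0.90] − 0.3 = 1.59 − 0.3 = 1.29.
Reliability = 1.29 / 1.7 = 0.7588.

0.7588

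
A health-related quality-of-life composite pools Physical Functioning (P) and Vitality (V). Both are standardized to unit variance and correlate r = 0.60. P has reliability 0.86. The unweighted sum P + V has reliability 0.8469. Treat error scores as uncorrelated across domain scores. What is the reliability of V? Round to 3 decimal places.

0.650

Var(P+V) = 2 + 2·0.60 = 3.200.
True-score variance = ρ_P + ρ_V + 2·0.60, so 0.8469 = (0.86 + ρ_V + 1.20) / 3.200.
ρ_V = 0.8469·3.200 − 0.86 − 1.20 = 0.650.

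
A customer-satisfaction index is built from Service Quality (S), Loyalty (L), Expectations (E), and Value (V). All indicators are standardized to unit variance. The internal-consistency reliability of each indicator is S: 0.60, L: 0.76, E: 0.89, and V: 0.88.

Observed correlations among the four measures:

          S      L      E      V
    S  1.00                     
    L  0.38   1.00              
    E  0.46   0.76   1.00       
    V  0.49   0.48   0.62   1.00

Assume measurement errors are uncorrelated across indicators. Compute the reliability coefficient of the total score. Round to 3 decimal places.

Var(S+L+E+V) = 4 + 2·[0.38 + 0.46 + 0.49 + 0.76 + 0.48 + 0.62] = 4 + 6.38 = 10.38.
Because errors are independent across components, Cov(Tᵢ,Tⱼ) = Cov(Xᵢ,Xⱼ); the off-diagonal part of the true-score variance is the same as above.
True-score variance = [0.60 + 0.76 + 0.89 + 0.88] + 6.38 = 3.13 + 6.38 = 9.51.
Reliability = 9.51 / 10.38 = 0.916.

0.916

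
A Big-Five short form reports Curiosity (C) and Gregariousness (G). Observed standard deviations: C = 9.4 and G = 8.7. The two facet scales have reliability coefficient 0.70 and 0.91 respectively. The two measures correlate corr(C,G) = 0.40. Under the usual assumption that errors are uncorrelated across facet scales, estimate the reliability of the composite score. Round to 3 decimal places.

0.855

Var(C+G) = 9.4² + 8.7² + 2·[9.4·8.7·0.40] = 164.05 + 65.424 = 229.474.
With uncorrelated errors the cross-covariances are all true-score covariance, so they carry over unchanged; only the diagonal terms shrink to ρᵢσᵢ².
True-score variance = [9.4²·0.70 + 8.7²·0.91] + 65.424 = 130.73 + 65.424 = 196.154.
Reliability = 196.154 / 229.474 = 0.855.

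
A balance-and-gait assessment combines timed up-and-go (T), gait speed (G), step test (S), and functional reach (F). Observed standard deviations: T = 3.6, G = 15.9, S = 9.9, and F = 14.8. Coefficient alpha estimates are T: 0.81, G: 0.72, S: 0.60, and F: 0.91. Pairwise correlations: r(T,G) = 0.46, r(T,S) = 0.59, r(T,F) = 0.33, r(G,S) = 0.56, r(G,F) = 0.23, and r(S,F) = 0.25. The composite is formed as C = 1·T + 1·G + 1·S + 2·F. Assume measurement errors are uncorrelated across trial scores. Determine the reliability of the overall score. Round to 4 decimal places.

Var(C) = 3.6² + 15.9² + 9.9² + 2²·14.8² + 2·[3.6·15.9·0.46 + 3.6·9.9·0.59 + 2·3.6·14.8·0.33 + 15.9·9.9·0.56 + 2·15.9·14.8·0.23 + 2·9.9·14.8·0.25] = 1239.94 + 704.359 = 1944.3.
Under uncorrelated errors the observed covariances equal the true-score covariances, so only the own-variance terms attenuate.
True-score variance = [3.6²·0.81 + 15.9²·0.72 + 9.9²·0.60 + 2²·14.8²·0.91] + 704.359 = 1048.63 + 704.359 = 1752.99.
Reliability = 1752.99 / 1944.3 = 0.9016.

0.9016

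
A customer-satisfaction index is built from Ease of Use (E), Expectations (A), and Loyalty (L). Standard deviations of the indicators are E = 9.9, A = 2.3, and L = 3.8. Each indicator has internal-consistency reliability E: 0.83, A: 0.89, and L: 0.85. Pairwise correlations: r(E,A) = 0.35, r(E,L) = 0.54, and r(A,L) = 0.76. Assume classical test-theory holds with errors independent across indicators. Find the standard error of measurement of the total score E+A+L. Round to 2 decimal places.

Var(total) = 117.74 + 69.8534 = 187.593.
True-score variance = 98.3304 + 69.8534 = 168.184, so reliability = 0.8965.
Error variance = 187.593 − 168.184 = 19.4096; SEM = √19.4096 = 4.41.

4.41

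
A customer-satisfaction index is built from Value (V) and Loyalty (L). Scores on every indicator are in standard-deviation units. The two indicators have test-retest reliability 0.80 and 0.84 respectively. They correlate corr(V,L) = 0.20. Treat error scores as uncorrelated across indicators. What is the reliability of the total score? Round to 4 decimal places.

0.8500

Var(V+L) = 2 + 2·[0.20] = 2 + 0.4 = 2.4.
With uncorrelated errors the cross-covariances are all true-score covariance, so they carry over unchanged; only the diagonal terms shrink to ρᵢσᵢ².
True-score variance = [0.80 + 0.84] + 0.4 = 1.64 + 0.4 = 2.04.
Reliability = 2.04 / 2.4 = 0.8500.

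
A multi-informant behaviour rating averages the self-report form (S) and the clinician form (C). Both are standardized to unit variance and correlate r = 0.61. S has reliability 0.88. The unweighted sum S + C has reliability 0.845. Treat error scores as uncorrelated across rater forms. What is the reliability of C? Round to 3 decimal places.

0.621

Var(S+C) = 2 + 2·0.61 = 3.220.
True-score variance = ρ_S + ρ_C + 2·0.61, so 0.845 = (0.88 + ρ_C + 1.22) / 3.220.
ρ_C = 0.845·3.220 − 0.88 − 1.22 = 0.621.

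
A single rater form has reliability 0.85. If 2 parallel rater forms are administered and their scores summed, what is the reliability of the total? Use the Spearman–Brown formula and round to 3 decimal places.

0.919

ρ_k = kρ / (1 + (k−1)ρ) = 2·0.85 / (1 + 1·0.85) = 1.700 / 1.850 = 0.919.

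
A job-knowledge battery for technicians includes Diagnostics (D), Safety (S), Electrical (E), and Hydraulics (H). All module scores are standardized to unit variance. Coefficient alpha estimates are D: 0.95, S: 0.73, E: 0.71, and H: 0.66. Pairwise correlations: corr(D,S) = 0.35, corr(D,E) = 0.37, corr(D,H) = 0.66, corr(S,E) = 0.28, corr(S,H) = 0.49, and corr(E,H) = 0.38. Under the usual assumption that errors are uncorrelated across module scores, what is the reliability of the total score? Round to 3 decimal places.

Var(D+S+E+H) = 4 + 2·[0.35 + 0.37 + 0.66 + 0.28 + 0.49 + 0.38] = 4 + 5.06 = 9.06.
Under uncorrelated errors the observed covariances equal the true-score covariances, so only the own-variance terms attenuate.
True-score variance = [0.95 + 0.73 + 0.71 + 0.66] + 5.06 = 3.05 + 5.06 = 8.11.
Reliability = 8.11 / 9.06 = 0.895.

0.895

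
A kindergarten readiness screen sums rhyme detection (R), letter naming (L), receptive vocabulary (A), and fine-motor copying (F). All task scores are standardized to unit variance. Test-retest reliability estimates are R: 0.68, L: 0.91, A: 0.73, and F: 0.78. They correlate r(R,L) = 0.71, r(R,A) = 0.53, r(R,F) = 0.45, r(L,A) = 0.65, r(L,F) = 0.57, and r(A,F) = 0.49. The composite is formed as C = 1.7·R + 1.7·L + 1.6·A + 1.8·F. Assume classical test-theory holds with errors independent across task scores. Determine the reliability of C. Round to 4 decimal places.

0.9169

Var(C) = 1.7² + 1.7² + 1.6² + 1.8² + 2·[2.89·0.71 + 2.72·0.53 + 3.06·0.45 + 2.72·0.65 + 3.06·0.57 + 2.88·0.49] = 11.58 + 19.5878 = 31.1678.
Because errors are independent across components, Cov(Tᵢ,Tⱼ) = Cov(Xᵢ,Xⱼ); the off-diagonal part of the true-score variance is the same as above.
True-score variance = [1.7²·0.68 + 1.7²·0.91 + 1.6²·0.73 + 1.8²·0.78] + 19.5878 = 8.9911 + 19.5878 = 28.5789.
Reliability = 28.5789 / 31.1678 = 0.9169.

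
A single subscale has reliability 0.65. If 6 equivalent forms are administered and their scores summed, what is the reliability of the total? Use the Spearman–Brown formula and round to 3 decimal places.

ρ_k = kρ / (1 + (k−1)ρ) = 6·0.65 / (1 + 5·0.65) = 3.900 / 4.250 = 0.918.

0.918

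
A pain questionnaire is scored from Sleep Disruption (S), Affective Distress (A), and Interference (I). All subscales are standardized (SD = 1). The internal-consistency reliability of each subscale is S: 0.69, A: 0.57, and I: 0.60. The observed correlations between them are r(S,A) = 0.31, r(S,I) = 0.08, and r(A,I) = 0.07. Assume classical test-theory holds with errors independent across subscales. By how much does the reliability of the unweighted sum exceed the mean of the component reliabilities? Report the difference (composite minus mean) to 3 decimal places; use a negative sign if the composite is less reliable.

Var(sum) = 3 + 0.92 = 3.92; true-score variance = 1.86 + 0.92 = 2.78; composite reliability = 0.7092.
Mean component reliability = 0.6200.
Difference = 0.7092 − 0.6200 = 0.089.

0.089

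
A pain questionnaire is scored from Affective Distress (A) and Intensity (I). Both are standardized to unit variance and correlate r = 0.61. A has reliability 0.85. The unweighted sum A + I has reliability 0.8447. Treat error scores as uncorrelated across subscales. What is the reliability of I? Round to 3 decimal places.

0.650

Var(A+I) = 2 + 2·0.61 = 3.220.
True-score variance = ρ_A + ρ_I + 2·0.61, so 0.8447 = (0.85 + ρ_I + 1.22) / 3.220.
ρ_I = 0.8447·3.220 − 0.85 − 1.22 = 0.650.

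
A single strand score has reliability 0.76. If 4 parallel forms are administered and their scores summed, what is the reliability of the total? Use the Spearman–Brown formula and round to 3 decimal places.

ρ_k = kρ / (1 + (k−1)ρ) = 4·0.76 / (1 + 3·0.76) = 3.040 / 3.280 = 0.927.

0.927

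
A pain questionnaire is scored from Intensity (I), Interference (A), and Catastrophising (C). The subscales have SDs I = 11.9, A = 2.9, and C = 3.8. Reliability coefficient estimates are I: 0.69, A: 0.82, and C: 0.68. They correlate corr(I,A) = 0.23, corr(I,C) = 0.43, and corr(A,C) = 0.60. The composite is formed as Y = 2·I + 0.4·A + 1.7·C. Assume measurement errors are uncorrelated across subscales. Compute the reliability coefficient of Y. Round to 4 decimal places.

Var(Y) = 2²·11.9² + 0.4²·2.9² + 1.7²·3.8² + 2·[0.8·11.9·2.9·0.23 + 3.4·11.9·3.8·0.43 + 0.68·2.9·3.8·0.60] = 609.517 + 153.915 = 763.432.
Under uncorrelated errors the observed covariances equal the true-score covariances, so only the own-variance terms attenuate.
True-score variance = [2²·11.9²·0.69 + 0.4²·2.9²·0.82 + 1.7²·3.8²·0.68] + 153.915 = 420.324 + 153.915 = 574.24.
Reliability = 574.24 / 763.432 = 0.7522.

0.7522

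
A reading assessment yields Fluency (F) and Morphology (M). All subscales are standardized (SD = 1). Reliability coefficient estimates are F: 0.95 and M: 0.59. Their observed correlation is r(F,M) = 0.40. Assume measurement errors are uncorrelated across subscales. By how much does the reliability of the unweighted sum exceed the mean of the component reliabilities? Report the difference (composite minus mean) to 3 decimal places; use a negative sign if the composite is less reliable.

Var(sum) = 2 + 0.8 = 2.8; true-score variance = 1.54 + 0.8 = 2.34; composite reliability = 0.8357.
Mean component reliability = 0.7700.
Difference = 0.8357 − 0.7700 = 0.066.

0.066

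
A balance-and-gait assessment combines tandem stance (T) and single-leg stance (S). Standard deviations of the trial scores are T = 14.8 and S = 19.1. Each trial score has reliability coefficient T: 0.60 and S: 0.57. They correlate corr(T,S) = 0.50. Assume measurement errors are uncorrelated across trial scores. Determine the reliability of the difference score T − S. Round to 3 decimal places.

Var(T−S) = 14.8² + 19.1² − 2·14.8·19.1·0.50 = 583.85 − 282.68 = 301.17.
Because errors are independent across components, Cov(Tᵢ,Tⱼ) = Cov(Xᵢ,Xⱼ); the off-diagonal part of the true-score variance is the same as above.
True-score variance = [14.8²·0.60 + 19.1²·0.57] − 282.68 = 339.366 − 282.68 = 56.6857.
Reliability = 56.6857 / 301.17 = 0.188.

0.188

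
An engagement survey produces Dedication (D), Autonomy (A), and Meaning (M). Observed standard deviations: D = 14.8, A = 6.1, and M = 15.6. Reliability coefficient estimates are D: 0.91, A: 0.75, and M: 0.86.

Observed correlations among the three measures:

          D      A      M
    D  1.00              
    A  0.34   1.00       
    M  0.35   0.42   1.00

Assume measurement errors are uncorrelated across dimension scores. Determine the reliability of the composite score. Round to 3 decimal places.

0.921

Var(D+A+M) = 14.8² + 6.1² + 15.6² + 2·[14.8·6.1·0.34 + 14.8·15.6·0.35 + 6.1·15.6·0.42] = 499.61 + 302.941 = 802.551.
Because errors are independent across components, Cov(Tᵢ,Tⱼ) = Cov(Xᵢ,Xⱼ); the off-diagonal part of the true-score variance is the same as above.
True-score variance = [14.8²·0.91 + 6.1²·0.75 + 15.6²·0.86] + 302.941 = 436.524 + 302.941 = 739.464.
Reliability = 739.464 / 802.551 = 0.921.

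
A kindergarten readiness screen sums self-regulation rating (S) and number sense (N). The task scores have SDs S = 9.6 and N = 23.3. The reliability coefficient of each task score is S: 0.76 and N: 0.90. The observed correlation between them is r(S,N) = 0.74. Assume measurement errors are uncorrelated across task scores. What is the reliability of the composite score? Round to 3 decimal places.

0.921

Var(S+N) = 9.6² + 23.3² + 2·[9.6·23.3·0.74] = 635.05 + 331.046 = 966.096.
Because errors are independent across components, Cov(Tᵢ,Tⱼ) = Cov(Xᵢ,Xⱼ); the off-diagonal part of the true-score variance is the same as above.
True-score variance = [9.6²·0.76 + 23.3²·0.90] + 331.046 = 558.643 + 331.046 = 889.689.
Reliability = 889.689 / 966.096 = 0.921.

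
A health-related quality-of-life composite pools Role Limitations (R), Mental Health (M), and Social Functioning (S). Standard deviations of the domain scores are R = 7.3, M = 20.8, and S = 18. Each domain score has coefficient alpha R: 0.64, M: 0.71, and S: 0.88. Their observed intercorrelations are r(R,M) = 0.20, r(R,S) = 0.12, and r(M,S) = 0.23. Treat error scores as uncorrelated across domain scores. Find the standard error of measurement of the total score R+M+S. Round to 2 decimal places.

Var(total) = 809.93 + 264.496 = 1074.43.
True-score variance = 626.4 + 264.496 = 890.896, so reliability = 0.8292.
Error variance = 1074.43 − 890.896 = 183.53; SEM = √183.53 = 13.55.

13.55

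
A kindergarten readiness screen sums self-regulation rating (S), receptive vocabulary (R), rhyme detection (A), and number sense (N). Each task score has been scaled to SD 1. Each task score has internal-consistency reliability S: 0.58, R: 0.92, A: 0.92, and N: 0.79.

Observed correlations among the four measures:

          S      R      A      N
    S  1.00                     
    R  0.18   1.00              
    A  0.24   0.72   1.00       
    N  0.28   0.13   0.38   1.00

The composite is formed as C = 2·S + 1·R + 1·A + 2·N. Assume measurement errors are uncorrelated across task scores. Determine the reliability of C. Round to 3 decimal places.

0.846

Var(C) = 2² + 1 + 1 + 2² + 2·[2·0.18 + 2·0.24 + 4·0.28 + 0.72 + 2·0.13 + 2·0.38] = 10 + 7.4 = 17.4.
Because errors are independent across components, Cov(Tᵢ,Tⱼ) = Cov(Xᵢ,Xⱼ); the off-diagonal part of the true-score variance is the same as above.
True-score variance = [2²·0.58 + 0.92 + 0.92 + 2²·0.79] + 7.4 = 7.32 + 7.4 = 14.72.
Reliability = 14.72 / 17.4 = 0.846.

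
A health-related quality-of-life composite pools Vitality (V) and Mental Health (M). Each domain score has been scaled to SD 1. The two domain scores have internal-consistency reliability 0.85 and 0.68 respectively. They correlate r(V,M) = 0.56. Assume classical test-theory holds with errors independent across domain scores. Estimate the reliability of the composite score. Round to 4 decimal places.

0.8494

Var(V+M) = 2 + 2·[0.56] = 2 + 1.12 = 3.12.
Because errors are independent across components, Cov(Tᵢ,Tⱼ) = Cov(Xᵢ,Xⱼ); the off-diagonal part of the true-score variance is the same as above.
True-score variance = [0.85 + 0.68] + 1.12 = 1.53 + 1.12 = 2.65.
Reliability = 2.65 / 3.12 = 0.8494.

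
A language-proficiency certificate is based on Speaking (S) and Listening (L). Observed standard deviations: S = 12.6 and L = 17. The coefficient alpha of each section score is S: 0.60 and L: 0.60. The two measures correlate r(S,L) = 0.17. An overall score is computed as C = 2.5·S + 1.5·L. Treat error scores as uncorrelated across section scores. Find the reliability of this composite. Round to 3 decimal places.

Var(C) = 2.5²·12.6² + 1.5²·17² + 2·[3.75·12.6·17·0.17] = 1642.5 + 273.105 = 1915.61.
Under uncorrelated errors the observed covariances equal the true-score covariances, so only the own-variance terms attenuate.
True-score variance = [2.5²·12.6²·0.60 + 1.5²·17²·0.60] + 273.105 = 985.5 + 273.105 = 1258.61.
Reliability = 1258.61 / 1915.61 = 0.657.

0.657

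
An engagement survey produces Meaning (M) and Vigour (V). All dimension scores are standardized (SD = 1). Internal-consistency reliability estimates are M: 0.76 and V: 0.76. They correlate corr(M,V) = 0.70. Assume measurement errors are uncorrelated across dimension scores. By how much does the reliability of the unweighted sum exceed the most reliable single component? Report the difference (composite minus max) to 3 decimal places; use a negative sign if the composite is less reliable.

Var(sum) = 2 + 1.4 = 3.4; true-score variance = 1.52 + 1.4 = 2.92; composite reliability = 0.8588.
Max component reliability = 0.7600.
Difference = 0.8588 − 0.7600 = 0.099.

0.099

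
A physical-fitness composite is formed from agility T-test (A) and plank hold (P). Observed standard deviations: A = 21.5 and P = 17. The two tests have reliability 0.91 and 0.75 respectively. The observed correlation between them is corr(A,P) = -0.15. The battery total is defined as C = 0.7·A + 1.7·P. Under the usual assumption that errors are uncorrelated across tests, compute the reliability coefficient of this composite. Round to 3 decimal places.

Var(C) = 0.7²·21.5² + 1.7²·17² + 2·[1.19·21.5·17·(-0.15)] = 1061.71 − 130.483 = 931.229.
Under uncorrelated errors the observed covariances equal the true-score covariances, so only the own-variance terms attenuate.
True-score variance = [0.7²·21.5²·0.91 + 1.7²·17²·0.75] − 130.483 = 832.525 − 130.483 = 702.041.
Reliability = 702.041 / 931.229 = 0.754.

0.754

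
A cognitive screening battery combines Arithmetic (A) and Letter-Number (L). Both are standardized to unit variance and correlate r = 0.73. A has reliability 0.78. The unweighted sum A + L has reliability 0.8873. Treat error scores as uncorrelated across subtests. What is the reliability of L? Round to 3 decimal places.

Var(A+L) = 2 + 2·0.73 = 3.460.
True-score variance = ρ_A + ρ_L + 2·0.73, so 0.8873 = (0.78 + ρ_L + 1.46) / 3.460.
ρ_L = 0.8873·3.460 − 0.78 − 1.46 = 0.830.

0.830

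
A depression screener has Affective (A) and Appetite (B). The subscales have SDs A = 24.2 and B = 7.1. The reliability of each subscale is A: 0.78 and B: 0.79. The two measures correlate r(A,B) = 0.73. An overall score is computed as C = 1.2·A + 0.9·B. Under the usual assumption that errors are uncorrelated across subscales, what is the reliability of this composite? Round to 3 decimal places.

Var(C) = 1.2²·24.2² + 0.9²·7.1² + 2·[1.08·24.2·7.1·0.73] = 884.154 + 270.926 = 1155.08.
With uncorrelated errors the cross-covariances are all true-score covariance, so they carry over unchanged; only the diagonal terms shrink to ρᵢσᵢ².
True-score variance = [1.2²·24.2²·0.78 + 0.9²·7.1²·0.79] + 270.926 = 690.048 + 270.926 = 960.974.
Reliability = 960.974 / 1155.08 = 0.832.

0.832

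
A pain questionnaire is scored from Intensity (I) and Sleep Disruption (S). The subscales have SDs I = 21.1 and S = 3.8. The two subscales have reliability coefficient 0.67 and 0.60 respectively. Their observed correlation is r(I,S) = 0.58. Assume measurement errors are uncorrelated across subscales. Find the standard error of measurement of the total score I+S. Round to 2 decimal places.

12.36

Var(total) = 459.65 + 93.0088 = 552.659.
True-score variance = 306.955 + 93.0088 = 399.964, so reliability = 0.7237.
Error variance = 552.659 − 399.964 = 152.695; SEM = √152.695 = 12.36.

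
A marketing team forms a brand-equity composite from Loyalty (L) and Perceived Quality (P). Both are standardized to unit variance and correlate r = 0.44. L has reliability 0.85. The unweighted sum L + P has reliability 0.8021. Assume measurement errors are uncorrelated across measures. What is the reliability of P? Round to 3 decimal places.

Var(L+P) = 2 + 2·0.44 = 2.880.
True-score variance = ρ_L + ρ_P + 2·0.44, so 0.8021 = (0.85 + ρ_P + 0.88) / 2.880.
ρ_P = 0.8021·2.880 − 0.85 − 0.88 = 0.580.

0.580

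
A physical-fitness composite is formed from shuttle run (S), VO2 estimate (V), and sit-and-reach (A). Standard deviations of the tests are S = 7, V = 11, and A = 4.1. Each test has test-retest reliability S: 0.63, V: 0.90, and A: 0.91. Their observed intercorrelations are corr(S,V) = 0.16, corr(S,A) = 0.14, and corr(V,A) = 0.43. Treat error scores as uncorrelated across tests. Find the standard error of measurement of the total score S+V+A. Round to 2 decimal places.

Var(total) = 186.81 + 71.462 = 258.272.
True-score variance = 155.067 + 71.462 = 226.529, so reliability = 0.8771.
Error variance = 258.272 − 226.529 = 31.7429; SEM = √31.7429 = 5.63.

5.63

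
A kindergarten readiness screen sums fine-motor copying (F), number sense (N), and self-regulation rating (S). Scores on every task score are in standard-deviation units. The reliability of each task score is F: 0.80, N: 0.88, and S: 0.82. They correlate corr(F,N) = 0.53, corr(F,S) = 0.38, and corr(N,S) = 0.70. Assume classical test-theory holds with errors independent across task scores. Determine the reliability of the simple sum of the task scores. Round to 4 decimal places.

0.9196

Var(F+N+S) = 3 + 2·[0.53 + 0.38 + 0.70] = 3 + 3.22 = 6.22.
With uncorrelated errors the cross-covariances are all true-score covariance, so they carry over unchanged; only the diagonal terms shrink to ρᵢσᵢ².
True-score variance = [0.80 + 0.88 + 0.82] + 3.22 = 2.5 + 3.22 = 5.72.
Reliability = 5.72 / 6.22 = 0.9196.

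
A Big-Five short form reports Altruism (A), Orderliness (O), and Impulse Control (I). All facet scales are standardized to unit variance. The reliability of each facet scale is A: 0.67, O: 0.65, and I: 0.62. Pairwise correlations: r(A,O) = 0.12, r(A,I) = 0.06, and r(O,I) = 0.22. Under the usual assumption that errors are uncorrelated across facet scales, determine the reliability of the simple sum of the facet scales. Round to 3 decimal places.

0.721

Var(A+O+I) = 3 + 2·[0.12 + 0.06 + 0.22] = 3 + 0.8 = 3.8.
Because errors are independent across components, Cov(Tᵢ,Tⱼ) = Cov(Xᵢ,Xⱼ); the off-diagonal part of the true-score variance is the same as above.
True-score variance = [0.67 + 0.65 + 0.62] + 0.8 = 1.94 + 0.8 = 2.74.
Reliability = 2.74 / 3.8 = 0.721.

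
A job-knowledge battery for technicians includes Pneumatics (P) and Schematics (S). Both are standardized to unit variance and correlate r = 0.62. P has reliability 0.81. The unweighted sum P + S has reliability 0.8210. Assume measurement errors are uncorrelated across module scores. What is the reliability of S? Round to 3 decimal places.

Var(P+S) = 2 + 2·0.62 = 3.240.
True-score variance = ρ_P + ρ_S + 2·0.62, so 0.8210 = (0.81 + ρ_S + 1.24) / 3.240.
ρ_S = 0.8210·3.240 − 0.81 − 1.24 = 0.610.

0.610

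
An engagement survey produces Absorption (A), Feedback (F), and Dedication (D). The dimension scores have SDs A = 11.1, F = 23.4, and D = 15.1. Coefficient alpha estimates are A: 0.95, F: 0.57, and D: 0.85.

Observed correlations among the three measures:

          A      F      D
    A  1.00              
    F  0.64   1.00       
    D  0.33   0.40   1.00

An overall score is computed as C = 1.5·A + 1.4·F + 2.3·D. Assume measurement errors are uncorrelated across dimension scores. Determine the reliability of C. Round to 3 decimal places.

0.856

Var(C) = 1.5²·11.1² + 1.4²·23.4² + 2.3²·15.1² + 2·[2.1·11.1·23.4·0.64 + 3.45·11.1·15.1·0.33 + 3.22·23.4·15.1·0.40] = 2556.61 + 1990.03 = 4546.65.
Under uncorrelated errors the observed covariances equal the true-score covariances, so only the own-variance terms attenuate.
True-score variance = [1.5²·11.1²·0.95 + 1.4²·23.4²·0.57 + 2.3²·15.1²·0.85] + 1990.03 = 1900.34 + 1990.03 = 3890.38.
Reliability = 3890.38 / 4546.65 = 0.856.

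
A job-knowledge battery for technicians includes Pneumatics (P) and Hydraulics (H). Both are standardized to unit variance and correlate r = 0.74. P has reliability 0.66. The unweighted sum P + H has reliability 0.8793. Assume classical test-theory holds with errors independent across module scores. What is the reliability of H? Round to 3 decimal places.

0.920

Var(P+H) = 2 + 2·0.74 = 3.480.
True-score variance = ρ_P + ρ_H + 2·0.74, so 0.8793 = (0.66 + ρ_H + 1.48) / 3.480.
ρ_H = 0.8793·3.480 − 0.66 − 1.48 = 0.920.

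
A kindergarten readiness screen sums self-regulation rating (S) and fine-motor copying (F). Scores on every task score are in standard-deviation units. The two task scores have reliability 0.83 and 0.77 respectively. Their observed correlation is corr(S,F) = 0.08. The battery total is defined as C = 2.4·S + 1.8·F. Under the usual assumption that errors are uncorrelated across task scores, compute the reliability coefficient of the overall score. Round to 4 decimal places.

Var(C) = 2.4² + 1.8² + 2·[4.32·0.08] = 9 + 0.6912 = 9.6912.
Under uncorrelated errors the observed covariances equal the true-score covariances, so only the own-variance terms attenuate.
True-score variance = [2.4²·0.83 + 1.8²·0.77] + 0.6912 = 7.2756 + 0.6912 = 7.9668.
Reliability = 7.9668 / 9.6912 = 0.8221.

0.8221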